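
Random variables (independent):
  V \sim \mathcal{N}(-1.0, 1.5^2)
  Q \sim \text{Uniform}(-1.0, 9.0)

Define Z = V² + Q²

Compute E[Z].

E[Z] = E[V²] + E[Q²]
E[V²] = Var(V) + E[V]² = 2.25 + 1 = 3.25
E[Q²] = Var(Q) + E[Q]² = 8.3333333 + 16 = 24.333333
E[Z] = 3.25 + 24.333333 = 27.583333

27.583333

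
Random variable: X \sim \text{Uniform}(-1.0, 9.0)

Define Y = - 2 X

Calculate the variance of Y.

For Y = aX + b: Var(Y) = a² * Var(X)
Var(X) = (9 + 1)^2/12 = 8.3333333
Var(Y) = (-2)² * 8.3333333 = 4 * 8.3333333 = 33.333333

33.333333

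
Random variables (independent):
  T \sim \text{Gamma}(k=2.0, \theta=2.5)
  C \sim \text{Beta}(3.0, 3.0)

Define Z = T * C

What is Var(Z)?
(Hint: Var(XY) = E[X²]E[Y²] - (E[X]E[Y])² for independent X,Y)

Var(XY) = E[X²]E[Y²] - (E[X]E[Y])²
E[T] = 5, Var(T) = 12.5
E[C] = 0.5, Var(C) = 0.035714286
E[T²] = 12.5 + 5² = 37.5
E[C²] = 0.035714286 + 0.5² = 0.28571429
Var(Z) = 37.5*0.28571429 - (5*0.5)²
= 10.714286 - 6.25 = 4.4642857

4.4642857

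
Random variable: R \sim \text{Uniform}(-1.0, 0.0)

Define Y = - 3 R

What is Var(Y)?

For Y = aR + b: Var(Y) = a² * Var(R)
Var(R) = (0 + 1)^2/12 = 0.083333333
Var(Y) = (-3)² * 0.083333333 = 9 * 0.083333333 = 0.75

0.75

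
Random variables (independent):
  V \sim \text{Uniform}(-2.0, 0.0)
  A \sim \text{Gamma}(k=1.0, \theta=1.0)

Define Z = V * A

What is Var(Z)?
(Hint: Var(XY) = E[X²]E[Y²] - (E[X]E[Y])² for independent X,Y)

Var(XY) = E[X²]E[Y²] - (E[X]E[Y])²
E[V] = -1, Var(V) = 0.33333333
E[A] = 1, Var(A) = 1
E[V²] = 0.33333333 + (-1)² = 1.3333333
E[A²] = 1 + 1² = 2
Var(Z) = 1.3333333*2 - (-1*1)²
= 2.6666667 - 1 = 1.6666667

1.6666667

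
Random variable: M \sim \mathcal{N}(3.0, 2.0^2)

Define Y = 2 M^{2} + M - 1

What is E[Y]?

E[Y] = 2*E[M²] + 1*E[M] - 1
E[M] = 3
E[M²] = Var(M) + (E[M])² = 4 + 9 = 13
E[Y] = 2*13 + 1*3 - 1 = 28

28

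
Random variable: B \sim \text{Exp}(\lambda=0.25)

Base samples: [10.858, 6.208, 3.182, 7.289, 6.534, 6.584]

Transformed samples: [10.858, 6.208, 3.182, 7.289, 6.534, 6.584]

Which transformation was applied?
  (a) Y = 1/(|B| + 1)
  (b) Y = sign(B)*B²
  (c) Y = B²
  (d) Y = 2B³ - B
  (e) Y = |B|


Checking option (e) Y = |B|:
  B = 10.858 -> Y = 10.858 ✓
  B = 6.208 -> Y = 6.208 ✓
  B = 3.182 -> Y = 3.182 ✓
All samples match this transformation.

(e) |B|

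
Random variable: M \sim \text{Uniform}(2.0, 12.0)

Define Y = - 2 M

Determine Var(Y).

For Y = aM + b: Var(Y) = a² * Var(M)
Var(M) = (12 - 2)^2/12 = 8.3333333
Var(Y) = (-2)² * 8.3333333 = 4 * 8.3333333 = 33.333333

33.333333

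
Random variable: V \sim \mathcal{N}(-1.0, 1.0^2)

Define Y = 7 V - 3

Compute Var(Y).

For Y = aV + b: Var(Y) = a² * Var(V)
Var(V) = 1.0^2 = 1
Var(Y) = 7² * 1 = 49 * 1 = 49

49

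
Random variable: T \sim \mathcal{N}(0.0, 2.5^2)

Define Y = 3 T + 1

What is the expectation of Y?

For Y = 3T + 1:
E[Y] = 3 * E[T] + 1
E[T] = 0.0 = 0
E[Y] = 3 * 0 + 1 = 1

1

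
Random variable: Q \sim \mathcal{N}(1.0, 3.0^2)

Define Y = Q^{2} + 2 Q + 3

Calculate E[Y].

E[Y] = 1*E[Q²] + 2*E[Q] + 3
E[Q] = 1
E[Q²] = Var(Q) + (E[Q])² = 9 + 1 = 10
E[Y] = 1*10 + 2*1 + 3 = 15

15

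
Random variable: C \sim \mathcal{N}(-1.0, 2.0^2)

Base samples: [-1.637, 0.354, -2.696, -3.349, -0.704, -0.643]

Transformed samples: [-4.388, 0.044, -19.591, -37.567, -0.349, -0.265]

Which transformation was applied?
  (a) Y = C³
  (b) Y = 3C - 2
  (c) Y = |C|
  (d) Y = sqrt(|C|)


Checking option (a) Y = C³:
  C = -1.637 -> Y = -4.388 ✓
  C = 0.354 -> Y = 0.044 ✓
  C = -2.696 -> Y = -19.591 ✓
All samples match this transformation.

(a) C³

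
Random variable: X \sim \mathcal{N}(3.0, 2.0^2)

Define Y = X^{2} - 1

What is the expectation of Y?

E[Y] = 1*E[X²] - 1
E[X] = 3
E[X²] = Var(X) + (E[X])² = 4 + 9 = 13
E[Y] = 1*13 - 1 = 12

12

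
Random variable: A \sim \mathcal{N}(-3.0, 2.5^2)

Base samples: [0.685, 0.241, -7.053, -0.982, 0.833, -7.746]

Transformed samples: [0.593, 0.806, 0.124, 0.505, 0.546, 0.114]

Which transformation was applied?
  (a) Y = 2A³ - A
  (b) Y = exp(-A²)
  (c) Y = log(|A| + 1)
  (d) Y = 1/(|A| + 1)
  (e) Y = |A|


Checking option (d) Y = 1/(|A| + 1):
  A = 0.685 -> Y = 0.593 ✓
  A = 0.241 -> Y = 0.806 ✓
  A = -7.053 -> Y = 0.124 ✓
All samples match this transformation.

(d) 1/(|A| + 1)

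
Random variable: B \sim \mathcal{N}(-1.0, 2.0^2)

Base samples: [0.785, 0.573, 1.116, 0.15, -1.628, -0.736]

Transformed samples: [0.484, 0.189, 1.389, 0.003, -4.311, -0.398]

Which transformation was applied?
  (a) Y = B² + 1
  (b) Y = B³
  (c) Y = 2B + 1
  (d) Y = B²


Checking option (b) Y = B³:
  B = 0.785 -> Y = 0.484 ✓
  B = 0.573 -> Y = 0.189 ✓
  B = 1.116 -> Y = 1.389 ✓
All samples match this transformation.

(b) B³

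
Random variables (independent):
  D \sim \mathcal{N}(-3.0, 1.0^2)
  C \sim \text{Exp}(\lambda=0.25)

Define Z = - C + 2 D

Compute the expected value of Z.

E[Z] = 2*E[D] - 1*E[C]
E[D] = -3
E[C] = 4
E[Z] = 2*(-3) - 1*4 = -10

-10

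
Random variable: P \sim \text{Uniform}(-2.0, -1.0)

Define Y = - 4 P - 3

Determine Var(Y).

For Y = aP + b: Var(Y) = a² * Var(P)
Var(P) = (-1 + 2)^2/12 = 0.083333333
Var(Y) = (-4)² * 0.083333333 = 16 * 0.083333333 = 1.3333333

1.3333333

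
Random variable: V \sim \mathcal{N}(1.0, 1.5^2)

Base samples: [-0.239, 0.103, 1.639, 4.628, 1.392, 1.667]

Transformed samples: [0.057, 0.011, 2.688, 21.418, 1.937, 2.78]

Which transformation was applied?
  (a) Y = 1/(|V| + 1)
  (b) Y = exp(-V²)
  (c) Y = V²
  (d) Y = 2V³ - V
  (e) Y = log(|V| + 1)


Checking option (c) Y = V²:
  V = -0.239 -> Y = 0.057 ✓
  V = 0.103 -> Y = 0.011 ✓
  V = 1.639 -> Y = 2.688 ✓
All samples match this transformation.

(c) V²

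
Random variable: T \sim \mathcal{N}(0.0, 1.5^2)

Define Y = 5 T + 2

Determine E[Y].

For Y = 5T + 2:
E[Y] = 5 * E[T] + 2
E[T] = 0.0 = 0
E[Y] = 5 * 0 + 2 = 2

2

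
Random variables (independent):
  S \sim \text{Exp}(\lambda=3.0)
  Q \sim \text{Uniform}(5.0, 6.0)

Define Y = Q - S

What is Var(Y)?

For independent RVs: Var(aX + bY) = a²Var(X) + b²Var(Y)
Var(S) = 0.11111111
Var(Q) = 0.083333333
Var(Y) = (-1)²*0.11111111 + 1²*0.083333333
= 1*0.11111111 + 1*0.083333333 = 0.19444444

0.19444444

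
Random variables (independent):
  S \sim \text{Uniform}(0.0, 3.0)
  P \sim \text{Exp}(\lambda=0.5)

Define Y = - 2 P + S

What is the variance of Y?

For independent RVs: Var(aX + bY) = a²Var(X) + b²Var(Y)
Var(S) = 0.75
Var(P) = 4
Var(Y) = 1²*0.75 + (-2)²*4
= 1*0.75 + 4*4 = 16.75

16.75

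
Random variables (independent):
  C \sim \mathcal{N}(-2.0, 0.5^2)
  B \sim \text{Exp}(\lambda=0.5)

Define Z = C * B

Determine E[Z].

For independent RVs: E[XY] = E[X]*E[Y]
E[C] = -2
E[B] = 2
E[Z] = -2 * 2 = -4

-4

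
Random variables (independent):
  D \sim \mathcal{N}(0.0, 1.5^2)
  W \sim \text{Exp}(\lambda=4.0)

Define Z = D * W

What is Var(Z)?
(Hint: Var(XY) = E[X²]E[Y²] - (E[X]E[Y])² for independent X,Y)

Var(XY) = E[X²]E[Y²] - (E[X]E[Y])²
E[D] = 0, Var(D) = 2.25
E[W] = 0.25, Var(W) = 0.0625
E[D²] = 2.25 + 0² = 2.25
E[W²] = 0.0625 + 0.25² = 0.125
Var(Z) = 2.25*0.125 - (0*0.25)²
= 0.28125 - 0 = 0.28125

0.28125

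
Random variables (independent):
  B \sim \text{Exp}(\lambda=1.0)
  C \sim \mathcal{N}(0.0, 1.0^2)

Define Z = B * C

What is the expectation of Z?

For independent RVs: E[XY] = E[X]*E[Y]
E[B] = 1
E[C] = 0
E[Z] = 1 * 0 = 0

0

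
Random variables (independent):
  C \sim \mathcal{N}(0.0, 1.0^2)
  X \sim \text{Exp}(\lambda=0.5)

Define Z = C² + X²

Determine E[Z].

E[Z] = E[C²] + E[X²]
E[C²] = Var(C) + E[C]² = 1 + 0 = 1
E[X²] = Var(X) + E[X]² = 4 + 4 = 8
E[Z] = 1 + 8 = 9

9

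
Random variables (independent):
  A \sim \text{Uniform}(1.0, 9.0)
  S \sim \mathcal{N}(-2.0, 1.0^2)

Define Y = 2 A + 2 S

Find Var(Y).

For independent RVs: Var(aX + bY) = a²Var(X) + b²Var(Y)
Var(A) = 5.3333333
Var(S) = 1
Var(Y) = 2²*5.3333333 + 2²*1
= 4*5.3333333 + 4*1 = 25.333333

25.333333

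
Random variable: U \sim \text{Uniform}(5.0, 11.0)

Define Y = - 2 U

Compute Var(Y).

For Y = aU + b: Var(Y) = a² * Var(U)
Var(U) = (11 - 5)^2/12 = 3
Var(Y) = (-2)² * 3 = 4 * 3 = 12

12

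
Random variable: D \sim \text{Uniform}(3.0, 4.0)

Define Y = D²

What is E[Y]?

Using E[X²] = Var(X) + (E[X])²:
E[D] = 3.5
Var(D) = (4 - 3)^2/12 = 0.083333333
E[D²] = 0.083333333 + 3.5² = 0.083333333 + 12.25 = 12.333333

12.333333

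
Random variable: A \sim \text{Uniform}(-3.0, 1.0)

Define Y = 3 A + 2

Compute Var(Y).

For Y = aA + b: Var(Y) = a² * Var(A)
Var(A) = (1 + 3)^2/12 = 1.3333333
Var(Y) = 3² * 1.3333333 = 9 * 1.3333333 = 12

12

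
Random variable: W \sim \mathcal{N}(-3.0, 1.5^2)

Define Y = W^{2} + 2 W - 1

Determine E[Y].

E[Y] = 1*E[W²] + 2*E[W] - 1
E[W] = -3
E[W²] = Var(W) + (E[W])² = 2.25 + 9 = 11.25
E[Y] = 1*11.25 + 2*(-3) - 1 = 4.25

4.25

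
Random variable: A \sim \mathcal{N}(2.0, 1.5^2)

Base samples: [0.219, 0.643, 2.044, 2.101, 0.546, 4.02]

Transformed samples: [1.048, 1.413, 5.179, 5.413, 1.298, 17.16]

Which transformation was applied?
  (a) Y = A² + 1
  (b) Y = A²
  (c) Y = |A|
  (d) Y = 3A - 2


Checking option (a) Y = A² + 1:
  A = 0.219 -> Y = 1.048 ✓
  A = 0.643 -> Y = 1.413 ✓
  A = 2.044 -> Y = 5.179 ✓
All samples match this transformation.

(a) A² + 1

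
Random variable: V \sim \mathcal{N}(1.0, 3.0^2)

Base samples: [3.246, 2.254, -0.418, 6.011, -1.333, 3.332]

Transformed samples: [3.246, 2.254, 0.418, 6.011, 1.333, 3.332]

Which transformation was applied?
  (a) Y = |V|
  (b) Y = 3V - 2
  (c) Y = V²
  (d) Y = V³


Checking option (a) Y = |V|:
  V = 3.246 -> Y = 3.246 ✓
  V = 2.254 -> Y = 2.254 ✓
  V = -0.418 -> Y = 0.418 ✓
All samples match this transformation.

(a) |V|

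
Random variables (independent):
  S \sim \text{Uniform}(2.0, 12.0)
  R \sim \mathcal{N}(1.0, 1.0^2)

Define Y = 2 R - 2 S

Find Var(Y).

For independent RVs: Var(aX + bY) = a²Var(X) + b²Var(Y)
Var(S) = 8.3333333
Var(R) = 1
Var(Y) = (-2)²*8.3333333 + 2²*1
= 4*8.3333333 + 4*1 = 37.333333

37.333333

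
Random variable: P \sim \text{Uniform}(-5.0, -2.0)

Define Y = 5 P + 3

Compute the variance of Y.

For Y = aP + b: Var(Y) = a² * Var(P)
Var(P) = (-2 + 5)^2/12 = 0.75
Var(Y) = 5² * 0.75 = 25 * 0.75 = 18.75

18.75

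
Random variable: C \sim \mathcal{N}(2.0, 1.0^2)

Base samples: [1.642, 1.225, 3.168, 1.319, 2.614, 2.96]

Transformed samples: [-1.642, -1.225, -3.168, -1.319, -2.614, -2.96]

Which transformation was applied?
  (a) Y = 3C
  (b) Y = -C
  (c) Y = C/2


Checking option (b) Y = -C:
  C = 1.642 -> Y = -1.642 ✓
  C = 1.225 -> Y = -1.225 ✓
  C = 3.168 -> Y = -3.168 ✓
All samples match this transformation.

(b) -C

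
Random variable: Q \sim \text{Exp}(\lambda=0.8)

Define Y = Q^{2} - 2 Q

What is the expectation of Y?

E[Y] = 1*E[Q²] - 2*E[Q]
E[Q] = 1.25
E[Q²] = Var(Q) + (E[Q])² = 1.5625 + 1.5625 = 3.125
E[Y] = 1*3.125 - 2*1.25 = 0.625

0.625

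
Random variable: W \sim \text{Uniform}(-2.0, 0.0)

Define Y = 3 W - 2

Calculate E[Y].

For Y = 3W - 2:
E[Y] = 3 * E[W] - 2
E[W] = (-2 + 0)/2 = -1
E[Y] = 3 * (-1) - 2 = -5

-5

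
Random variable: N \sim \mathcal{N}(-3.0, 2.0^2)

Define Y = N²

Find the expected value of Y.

Using E[X²] = Var(X) + (E[X])²:
E[N] = -3
Var(N) = 2.0^2 = 4
E[N²] = 4 + (-3)² = 4 + 9 = 13

13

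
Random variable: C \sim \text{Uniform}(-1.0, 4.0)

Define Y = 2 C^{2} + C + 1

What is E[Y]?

E[Y] = 2*E[C²] + 1*E[C] + 1
E[C] = 1.5
E[C²] = Var(C) + (E[C])² = 2.0833333 + 2.25 = 4.3333333
E[Y] = 2*4.3333333 + 1*1.5 + 1 = 11.166667

11.166667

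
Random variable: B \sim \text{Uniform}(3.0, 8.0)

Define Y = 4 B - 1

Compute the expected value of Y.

For Y = 4B - 1:
E[Y] = 4 * E[B] - 1
E[B] = (3 + 8)/2 = 5.5
E[Y] = 4 * 5.5 - 1 = 21

21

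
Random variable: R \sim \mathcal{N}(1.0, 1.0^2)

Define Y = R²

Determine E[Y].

E[R²] = Var(R) + (E[R])² = 1 + 1 = 2

2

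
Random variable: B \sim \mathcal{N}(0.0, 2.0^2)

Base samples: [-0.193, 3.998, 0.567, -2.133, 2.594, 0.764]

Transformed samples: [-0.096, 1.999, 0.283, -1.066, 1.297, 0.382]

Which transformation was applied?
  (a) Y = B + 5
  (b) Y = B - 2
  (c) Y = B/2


Checking option (c) Y = B/2:
  B = -0.193 -> Y = -0.096 ✓
  B = 3.998 -> Y = 1.999 ✓
  B = 0.567 -> Y = 0.283 ✓
All samples match this transformation.

(c) B/2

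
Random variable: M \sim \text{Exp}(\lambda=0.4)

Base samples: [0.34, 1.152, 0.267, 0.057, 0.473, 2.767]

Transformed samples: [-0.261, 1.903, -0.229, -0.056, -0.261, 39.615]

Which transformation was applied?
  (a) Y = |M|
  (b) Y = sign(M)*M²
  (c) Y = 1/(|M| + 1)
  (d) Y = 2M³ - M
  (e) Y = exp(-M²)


Checking option (d) Y = 2M³ - M:
  M = 0.34 -> Y = -0.261 ✓
  M = 1.152 -> Y = 1.903 ✓
  M = 0.267 -> Y = -0.229 ✓
All samples match this transformation.

(d) 2M³ - M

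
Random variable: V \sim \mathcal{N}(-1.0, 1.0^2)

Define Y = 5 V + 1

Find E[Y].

For Y = 5V + 1:
E[Y] = 5 * E[V] + 1
E[V] = -1.0 = -1
E[Y] = 5 * (-1) + 1 = -4

-4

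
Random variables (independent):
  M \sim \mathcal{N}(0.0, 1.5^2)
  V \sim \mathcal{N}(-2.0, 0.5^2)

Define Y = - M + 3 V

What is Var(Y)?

For independent RVs: Var(aX + bY) = a²Var(X) + b²Var(Y)
Var(M) = 2.25
Var(V) = 0.25
Var(Y) = (-1)²*2.25 + 3²*0.25
= 1*2.25 + 9*0.25 = 4.5

4.5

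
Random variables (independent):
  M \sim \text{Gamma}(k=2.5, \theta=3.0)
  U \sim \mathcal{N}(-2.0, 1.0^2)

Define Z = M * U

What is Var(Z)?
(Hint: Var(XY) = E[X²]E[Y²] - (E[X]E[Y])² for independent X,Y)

Var(XY) = E[X²]E[Y²] - (E[X]E[Y])²
E[M] = 7.5, Var(M) = 22.5
E[U] = -2, Var(U) = 1
E[M²] = 22.5 + 7.5² = 78.75
E[U²] = 1 + (-2)² = 5
Var(Z) = 78.75*5 - (7.5*(-2))²
= 393.75 - 225 = 168.75

168.75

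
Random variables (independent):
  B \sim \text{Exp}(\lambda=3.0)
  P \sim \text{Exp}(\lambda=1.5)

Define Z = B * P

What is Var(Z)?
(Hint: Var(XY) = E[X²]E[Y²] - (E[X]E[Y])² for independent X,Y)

Var(XY) = E[X²]E[Y²] - (E[X]E[Y])²
E[B] = 0.33333333, Var(B) = 0.11111111
E[P] = 0.66666667, Var(P) = 0.44444444
E[B²] = 0.11111111 + 0.33333333² = 0.22222222
E[P²] = 0.44444444 + 0.66666667² = 0.88888889
Var(Z) = 0.22222222*0.88888889 - (0.33333333*0.66666667)²
= 0.19753086 - 0.049382716 = 0.14814815

0.14814815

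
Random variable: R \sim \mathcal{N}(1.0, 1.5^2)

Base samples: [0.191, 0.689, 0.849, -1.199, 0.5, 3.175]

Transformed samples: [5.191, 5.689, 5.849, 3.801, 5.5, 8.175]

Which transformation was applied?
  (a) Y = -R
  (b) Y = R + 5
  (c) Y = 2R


Checking option (b) Y = R + 5:
  R = 0.191 -> Y = 5.191 ✓
  R = 0.689 -> Y = 5.689 ✓
  R = 0.849 -> Y = 5.849 ✓
All samples match this transformation.

(b) R + 5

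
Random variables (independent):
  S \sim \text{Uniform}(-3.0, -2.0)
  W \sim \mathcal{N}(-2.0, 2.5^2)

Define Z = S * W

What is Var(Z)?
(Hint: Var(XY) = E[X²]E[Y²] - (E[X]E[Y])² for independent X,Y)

Var(XY) = E[X²]E[Y²] - (E[X]E[Y])²
E[S] = -2.5, Var(S) = 0.083333333
E[W] = -2, Var(W) = 6.25
E[S²] = 0.083333333 + (-2.5)² = 6.3333333
E[W²] = 6.25 + (-2)² = 10.25
Var(Z) = 6.3333333*10.25 - (-2.5*(-2))²
= 64.916667 - 25 = 39.916667

39.916667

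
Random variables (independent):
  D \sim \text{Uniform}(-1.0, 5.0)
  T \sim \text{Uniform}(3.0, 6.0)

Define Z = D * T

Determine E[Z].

For independent RVs: E[XY] = E[X]*E[Y]
E[D] = 2
E[T] = 4.5
E[Z] = 2 * 4.5 = 9

9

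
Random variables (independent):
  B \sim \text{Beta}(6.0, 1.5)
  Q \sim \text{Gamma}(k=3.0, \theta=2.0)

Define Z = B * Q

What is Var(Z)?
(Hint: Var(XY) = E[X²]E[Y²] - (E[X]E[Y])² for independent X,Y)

Var(XY) = E[X²]E[Y²] - (E[X]E[Y])²
E[B] = 0.8, Var(B) = 0.018823529
E[Q] = 6, Var(Q) = 12
E[B²] = 0.018823529 + 0.8² = 0.65882353
E[Q²] = 12 + 6² = 48
Var(Z) = 0.65882353*48 - (0.8*6)²
= 31.623529 - 23.04 = 8.5835294

8.5835294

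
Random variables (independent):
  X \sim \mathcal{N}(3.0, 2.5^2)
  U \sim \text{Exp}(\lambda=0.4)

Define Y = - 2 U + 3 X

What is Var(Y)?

For independent RVs: Var(aX + bY) = a²Var(X) + b²Var(Y)
Var(X) = 6.25
Var(U) = 6.25
Var(Y) = 3²*6.25 + (-2)²*6.25
= 9*6.25 + 4*6.25 = 81.25

81.25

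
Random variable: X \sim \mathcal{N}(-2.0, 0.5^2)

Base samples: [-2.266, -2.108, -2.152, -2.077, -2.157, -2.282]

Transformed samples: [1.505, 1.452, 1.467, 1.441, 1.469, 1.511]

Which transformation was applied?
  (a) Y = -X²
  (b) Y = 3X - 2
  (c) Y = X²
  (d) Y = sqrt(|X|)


Checking option (d) Y = sqrt(|X|):
  X = -2.266 -> Y = 1.505 ✓
  X = -2.108 -> Y = 1.452 ✓
  X = -2.152 -> Y = 1.467 ✓
All samples match this transformation.

(d) sqrt(|X|)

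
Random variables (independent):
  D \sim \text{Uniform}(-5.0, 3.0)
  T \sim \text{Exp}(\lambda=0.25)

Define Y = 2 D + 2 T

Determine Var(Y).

For independent RVs: Var(aX + bY) = a²Var(X) + b²Var(Y)
Var(D) = 5.3333333
Var(T) = 16
Var(Y) = 2²*5.3333333 + 2²*16
= 4*5.3333333 + 4*16 = 85.333333

85.333333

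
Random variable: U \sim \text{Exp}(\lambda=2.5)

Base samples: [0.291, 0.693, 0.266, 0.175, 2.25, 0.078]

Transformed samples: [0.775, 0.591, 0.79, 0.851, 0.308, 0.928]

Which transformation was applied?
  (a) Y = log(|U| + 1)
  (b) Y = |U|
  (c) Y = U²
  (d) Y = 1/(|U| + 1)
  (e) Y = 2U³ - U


Checking option (d) Y = 1/(|U| + 1):
  U = 0.291 -> Y = 0.775 ✓
  U = 0.693 -> Y = 0.591 ✓
  U = 0.266 -> Y = 0.79 ✓
All samples match this transformation.

(d) 1/(|U| + 1)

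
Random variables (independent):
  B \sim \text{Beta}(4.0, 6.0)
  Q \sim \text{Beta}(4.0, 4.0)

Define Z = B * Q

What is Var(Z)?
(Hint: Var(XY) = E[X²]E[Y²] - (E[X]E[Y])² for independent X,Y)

Var(XY) = E[X²]E[Y²] - (E[X]E[Y])²
E[B] = 0.4, Var(B) = 0.021818182
E[Q] = 0.5, Var(Q) = 0.027777778
E[B²] = 0.021818182 + 0.4² = 0.18181818
E[Q²] = 0.027777778 + 0.5² = 0.27777778
Var(Z) = 0.18181818*0.27777778 - (0.4*0.5)²
= 0.050505051 - 0.04 = 0.010505051

0.010505051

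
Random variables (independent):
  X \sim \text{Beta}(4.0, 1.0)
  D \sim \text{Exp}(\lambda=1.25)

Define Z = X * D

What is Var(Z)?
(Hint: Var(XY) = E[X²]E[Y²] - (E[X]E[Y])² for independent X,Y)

Var(XY) = E[X²]E[Y²] - (E[X]E[Y])²
E[X] = 0.8, Var(X) = 0.026666667
E[D] = 0.8, Var(D) = 0.64
E[X²] = 0.026666667 + 0.8² = 0.66666667
E[D²] = 0.64 + 0.8² = 1.28
Var(Z) = 0.66666667*1.28 - (0.8*0.8)²
= 0.85333333 - 0.4096 = 0.44373333

0.44373333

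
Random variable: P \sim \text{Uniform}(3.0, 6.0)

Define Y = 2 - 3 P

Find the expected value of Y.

For Y = -3P + 2:
E[Y] = -3 * E[P] + 2
E[P] = (3 + 6)/2 = 4.5
E[Y] = -3 * 4.5 + 2 = -11.5

-11.5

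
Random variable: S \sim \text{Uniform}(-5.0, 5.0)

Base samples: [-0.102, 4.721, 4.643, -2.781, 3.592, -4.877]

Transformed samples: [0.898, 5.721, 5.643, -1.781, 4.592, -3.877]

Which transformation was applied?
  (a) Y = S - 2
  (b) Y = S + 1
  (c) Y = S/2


Checking option (b) Y = S + 1:
  S = -0.102 -> Y = 0.898 ✓
  S = 4.721 -> Y = 5.721 ✓
  S = 4.643 -> Y = 5.643 ✓
All samples match this transformation.

(b) S + 1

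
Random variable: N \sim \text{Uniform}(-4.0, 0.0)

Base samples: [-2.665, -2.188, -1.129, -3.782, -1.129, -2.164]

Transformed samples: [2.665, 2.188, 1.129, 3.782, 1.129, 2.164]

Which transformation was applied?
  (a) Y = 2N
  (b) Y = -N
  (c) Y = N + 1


Checking option (b) Y = -N:
  N = -2.665 -> Y = 2.665 ✓
  N = -2.188 -> Y = 2.188 ✓
  N = -1.129 -> Y = 1.129 ✓
All samples match this transformation.

(b) -N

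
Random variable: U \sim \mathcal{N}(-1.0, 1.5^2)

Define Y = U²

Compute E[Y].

E[U²] = Var(U) + (E[U])² = 2.25 + 1 = 3.25

3.25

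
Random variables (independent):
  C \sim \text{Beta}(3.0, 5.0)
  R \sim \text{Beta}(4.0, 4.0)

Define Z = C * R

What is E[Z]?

For independent RVs: E[XY] = E[X]*E[Y]
E[C] = 0.375
E[R] = 0.5
E[Z] = 0.375 * 0.5 = 0.1875

0.1875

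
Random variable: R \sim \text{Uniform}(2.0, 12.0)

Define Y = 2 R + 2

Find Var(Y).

For Y = aR + b: Var(Y) = a² * Var(R)
Var(R) = (12 - 2)^2/12 = 8.3333333
Var(Y) = 2² * 8.3333333 = 4 * 8.3333333 = 33.333333

33.333333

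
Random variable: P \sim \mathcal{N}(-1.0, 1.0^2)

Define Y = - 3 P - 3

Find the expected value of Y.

For Y = -3P - 3:
E[Y] = -3 * E[P] - 3
E[P] = -1.0 = -1
E[Y] = -3 * (-1) - 3 = 0

0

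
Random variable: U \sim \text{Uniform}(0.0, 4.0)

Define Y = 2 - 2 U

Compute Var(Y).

For Y = aU + b: Var(Y) = a² * Var(U)
Var(U) = (4 - 0)^2/12 = 1.3333333
Var(Y) = (-2)² * 1.3333333 = 4 * 1.3333333 = 5.3333333

5.3333333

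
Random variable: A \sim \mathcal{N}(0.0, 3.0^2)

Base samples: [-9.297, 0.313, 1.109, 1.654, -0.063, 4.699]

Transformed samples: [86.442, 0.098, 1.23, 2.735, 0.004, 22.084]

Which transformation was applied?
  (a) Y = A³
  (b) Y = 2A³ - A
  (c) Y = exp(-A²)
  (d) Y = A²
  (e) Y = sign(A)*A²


Checking option (d) Y = A²:
  A = -9.297 -> Y = 86.442 ✓
  A = 0.313 -> Y = 0.098 ✓
  A = 1.109 -> Y = 1.23 ✓
All samples match this transformation.

(d) A²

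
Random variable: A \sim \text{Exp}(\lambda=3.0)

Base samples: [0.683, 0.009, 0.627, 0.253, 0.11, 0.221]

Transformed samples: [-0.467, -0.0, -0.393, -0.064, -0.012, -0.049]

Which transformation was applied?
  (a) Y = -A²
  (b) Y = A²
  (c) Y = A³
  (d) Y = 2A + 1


Checking option (a) Y = -A²:
  A = 0.683 -> Y = -0.467 ✓
  A = 0.009 -> Y = -0.0 ✓
  A = 0.627 -> Y = -0.393 ✓
All samples match this transformation.

(a) -A²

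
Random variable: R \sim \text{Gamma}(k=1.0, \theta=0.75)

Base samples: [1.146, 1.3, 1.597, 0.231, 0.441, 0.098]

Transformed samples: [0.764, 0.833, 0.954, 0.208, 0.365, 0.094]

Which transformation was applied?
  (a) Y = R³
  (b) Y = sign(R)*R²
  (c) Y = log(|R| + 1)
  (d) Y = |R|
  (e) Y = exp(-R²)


Checking option (c) Y = log(|R| + 1):
  R = 1.146 -> Y = 0.764 ✓
  R = 1.3 -> Y = 0.833 ✓
  R = 1.597 -> Y = 0.954 ✓
All samples match this transformation.

(c) log(|R| + 1)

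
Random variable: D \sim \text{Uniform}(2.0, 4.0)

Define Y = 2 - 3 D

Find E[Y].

For Y = -3D + 2:
E[Y] = -3 * E[D] + 2
E[D] = (2 + 4)/2 = 3
E[Y] = -3 * 3 + 2 = -7

-7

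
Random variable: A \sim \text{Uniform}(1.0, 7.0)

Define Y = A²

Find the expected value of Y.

E[A²] = Var(A) + (E[A])² = 3 + 16 = 19

19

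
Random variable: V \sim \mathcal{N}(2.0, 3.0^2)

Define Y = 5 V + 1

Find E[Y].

For Y = 5V + 1:
E[Y] = 5 * E[V] + 1
E[V] = 2.0 = 2
E[Y] = 5 * 2 + 1 = 11

11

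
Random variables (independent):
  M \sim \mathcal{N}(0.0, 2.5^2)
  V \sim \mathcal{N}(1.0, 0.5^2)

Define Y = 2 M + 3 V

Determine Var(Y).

For independent RVs: Var(aX + bY) = a²Var(X) + b²Var(Y)
Var(M) = 6.25
Var(V) = 0.25
Var(Y) = 2²*6.25 + 3²*0.25
= 4*6.25 + 9*0.25 = 27.25

27.25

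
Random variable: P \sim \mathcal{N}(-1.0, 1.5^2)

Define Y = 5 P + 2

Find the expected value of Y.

For Y = 5P + 2:
E[Y] = 5 * E[P] + 2
E[P] = -1.0 = -1
E[Y] = 5 * (-1) + 2 = -3

-3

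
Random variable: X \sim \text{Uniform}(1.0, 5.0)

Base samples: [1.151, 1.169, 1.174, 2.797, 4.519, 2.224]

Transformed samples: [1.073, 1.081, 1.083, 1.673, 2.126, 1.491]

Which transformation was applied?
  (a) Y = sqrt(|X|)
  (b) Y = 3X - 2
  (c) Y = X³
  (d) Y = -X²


Checking option (a) Y = sqrt(|X|):
  X = 1.151 -> Y = 1.073 ✓
  X = 1.169 -> Y = 1.081 ✓
  X = 1.174 -> Y = 1.083 ✓
All samples match this transformation.

(a) sqrt(|X|)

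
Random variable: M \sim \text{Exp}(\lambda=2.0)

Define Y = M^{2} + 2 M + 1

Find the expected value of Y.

E[Y] = 1*E[M²] + 2*E[M] + 1
E[M] = 0.5
E[M²] = Var(M) + (E[M])² = 0.25 + 0.25 = 0.5
E[Y] = 1*0.5 + 2*0.5 + 1 = 2.5

2.5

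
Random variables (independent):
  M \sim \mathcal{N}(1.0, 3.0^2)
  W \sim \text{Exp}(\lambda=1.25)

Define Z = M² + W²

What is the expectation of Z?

E[Z] = E[M²] + E[W²]
E[M²] = Var(M) + E[M]² = 9 + 1 = 10
E[W²] = Var(W) + E[W]² = 0.64 + 0.64 = 1.28
E[Z] = 10 + 1.28 = 11.28

11.28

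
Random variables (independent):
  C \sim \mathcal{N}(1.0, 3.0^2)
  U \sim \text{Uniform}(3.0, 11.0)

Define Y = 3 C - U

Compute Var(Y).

For independent RVs: Var(aX + bY) = a²Var(X) + b²Var(Y)
Var(C) = 9
Var(U) = 5.3333333
Var(Y) = 3²*9 + (-1)²*5.3333333
= 9*9 + 1*5.3333333 = 86.333333

86.333333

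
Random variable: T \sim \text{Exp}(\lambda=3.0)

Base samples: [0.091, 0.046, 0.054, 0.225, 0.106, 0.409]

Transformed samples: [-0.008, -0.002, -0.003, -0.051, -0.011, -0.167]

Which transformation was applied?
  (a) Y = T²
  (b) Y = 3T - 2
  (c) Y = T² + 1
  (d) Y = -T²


Checking option (d) Y = -T²:
  T = 0.091 -> Y = -0.008 ✓
  T = 0.046 -> Y = -0.002 ✓
  T = 0.054 -> Y = -0.003 ✓
All samples match this transformation.

(d) -T²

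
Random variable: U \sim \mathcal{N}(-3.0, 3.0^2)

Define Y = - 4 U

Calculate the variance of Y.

For Y = aU + b: Var(Y) = a² * Var(U)
Var(U) = 3.0^2 = 9
Var(Y) = (-4)² * 9 = 16 * 9 = 144

144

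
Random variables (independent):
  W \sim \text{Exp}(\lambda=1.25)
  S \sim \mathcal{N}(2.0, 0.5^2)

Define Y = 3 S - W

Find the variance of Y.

For independent RVs: Var(aX + bY) = a²Var(X) + b²Var(Y)
Var(W) = 0.64
Var(S) = 0.25
Var(Y) = (-1)²*0.64 + 3²*0.25
= 1*0.64 + 9*0.25 = 2.89

2.89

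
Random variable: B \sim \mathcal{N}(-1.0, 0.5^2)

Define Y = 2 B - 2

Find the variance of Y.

For Y = aB + b: Var(Y) = a² * Var(B)
Var(B) = 0.5^2 = 0.25
Var(Y) = 2² * 0.25 = 4 * 0.25 = 1

1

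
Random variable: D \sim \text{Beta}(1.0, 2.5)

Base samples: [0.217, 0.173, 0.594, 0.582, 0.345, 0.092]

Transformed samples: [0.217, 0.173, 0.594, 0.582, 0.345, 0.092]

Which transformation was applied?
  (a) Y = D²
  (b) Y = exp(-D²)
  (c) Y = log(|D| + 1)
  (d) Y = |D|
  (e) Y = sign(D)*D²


Checking option (d) Y = |D|:
  D = 0.217 -> Y = 0.217 ✓
  D = 0.173 -> Y = 0.173 ✓
  D = 0.594 -> Y = 0.594 ✓
All samples match this transformation.

(d) |D|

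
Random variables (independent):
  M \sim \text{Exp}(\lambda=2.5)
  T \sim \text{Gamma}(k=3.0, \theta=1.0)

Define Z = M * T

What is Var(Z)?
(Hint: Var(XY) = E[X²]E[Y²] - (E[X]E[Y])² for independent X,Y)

Var(XY) = E[X²]E[Y²] - (E[X]E[Y])²
E[M] = 0.4, Var(M) = 0.16
E[T] = 3, Var(T) = 3
E[M²] = 0.16 + 0.4² = 0.32
E[T²] = 3 + 3² = 12
Var(Z) = 0.32*12 - (0.4*3)²
= 3.84 - 1.44 = 2.4

2.4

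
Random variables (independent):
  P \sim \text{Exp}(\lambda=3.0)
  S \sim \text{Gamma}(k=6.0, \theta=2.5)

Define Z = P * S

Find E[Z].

For independent RVs: E[XY] = E[X]*E[Y]
E[P] = 0.33333333
E[S] = 15
E[Z] = 0.33333333 * 15 = 5

5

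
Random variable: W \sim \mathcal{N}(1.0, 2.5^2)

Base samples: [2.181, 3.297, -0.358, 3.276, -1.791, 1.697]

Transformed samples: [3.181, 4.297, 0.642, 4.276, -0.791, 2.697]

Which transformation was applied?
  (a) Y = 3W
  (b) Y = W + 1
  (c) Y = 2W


Checking option (b) Y = W + 1:
  W = 2.181 -> Y = 3.181 ✓
  W = 3.297 -> Y = 4.297 ✓
  W = -0.358 -> Y = 0.642 ✓
All samples match this transformation.

(b) W + 1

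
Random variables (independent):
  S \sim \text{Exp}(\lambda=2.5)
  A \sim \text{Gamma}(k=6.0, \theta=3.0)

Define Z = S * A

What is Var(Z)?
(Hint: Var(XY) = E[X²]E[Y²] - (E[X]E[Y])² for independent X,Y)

Var(XY) = E[X²]E[Y²] - (E[X]E[Y])²
E[S] = 0.4, Var(S) = 0.16
E[A] = 18, Var(A) = 54
E[S²] = 0.16 + 0.4² = 0.32
E[A²] = 54 + 18² = 378
Var(Z) = 0.32*378 - (0.4*18)²
= 120.96 - 51.84 = 69.12

69.12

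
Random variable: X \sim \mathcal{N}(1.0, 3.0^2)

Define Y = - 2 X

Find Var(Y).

For Y = aX + b: Var(Y) = a² * Var(X)
Var(X) = 3.0^2 = 9
Var(Y) = (-2)² * 9 = 4 * 9 = 36

36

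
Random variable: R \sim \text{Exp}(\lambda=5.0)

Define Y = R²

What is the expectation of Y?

Using E[X²] = Var(X) + (E[X])²:
E[R] = 0.2
Var(R) = 1/5.0^2 = 0.04
E[R²] = 0.04 + 0.2² = 0.04 + 0.04 = 0.08

0.08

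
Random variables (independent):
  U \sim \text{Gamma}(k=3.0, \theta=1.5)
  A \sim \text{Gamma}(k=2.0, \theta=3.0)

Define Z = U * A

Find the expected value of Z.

For independent RVs: E[XY] = E[X]*E[Y]
E[U] = 4.5
E[A] = 6
E[Z] = 4.5 * 6 = 27

27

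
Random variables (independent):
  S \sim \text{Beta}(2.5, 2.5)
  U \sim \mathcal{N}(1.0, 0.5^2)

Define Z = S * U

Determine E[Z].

For independent RVs: E[XY] = E[X]*E[Y]
E[S] = 0.5
E[U] = 1
E[Z] = 0.5 * 1 = 0.5

0.5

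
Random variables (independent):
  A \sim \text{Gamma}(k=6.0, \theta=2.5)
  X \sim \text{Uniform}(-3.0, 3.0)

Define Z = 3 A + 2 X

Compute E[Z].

E[Z] = 3*E[A] + 2*E[X]
E[A] = 15
E[X] = 0
E[Z] = 3*15 + 2*0 = 45

45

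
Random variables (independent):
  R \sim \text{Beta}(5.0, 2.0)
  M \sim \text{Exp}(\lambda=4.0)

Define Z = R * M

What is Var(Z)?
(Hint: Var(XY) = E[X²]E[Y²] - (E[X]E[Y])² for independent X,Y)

Var(XY) = E[X²]E[Y²] - (E[X]E[Y])²
E[R] = 0.71428571, Var(R) = 0.025510204
E[M] = 0.25, Var(M) = 0.0625
E[R²] = 0.025510204 + 0.71428571² = 0.53571429
E[M²] = 0.0625 + 0.25² = 0.125
Var(Z) = 0.53571429*0.125 - (0.71428571*0.25)²
= 0.066964286 - 0.031887755 = 0.035076531

0.035076531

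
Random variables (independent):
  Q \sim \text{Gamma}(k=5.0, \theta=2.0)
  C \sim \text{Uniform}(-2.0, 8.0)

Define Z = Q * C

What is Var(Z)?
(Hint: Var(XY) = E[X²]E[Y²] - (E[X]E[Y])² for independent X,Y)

Var(XY) = E[X²]E[Y²] - (E[X]E[Y])²
E[Q] = 10, Var(Q) = 20
E[C] = 3, Var(C) = 8.3333333
E[Q²] = 20 + 10² = 120
E[C²] = 8.3333333 + 3² = 17.333333
Var(Z) = 120*17.333333 - (10*3)²
= 2080 - 900 = 1180

1180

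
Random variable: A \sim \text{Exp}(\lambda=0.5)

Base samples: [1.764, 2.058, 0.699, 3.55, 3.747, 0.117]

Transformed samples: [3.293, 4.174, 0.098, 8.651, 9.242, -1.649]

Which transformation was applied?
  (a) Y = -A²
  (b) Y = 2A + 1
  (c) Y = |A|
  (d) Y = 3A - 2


Checking option (d) Y = 3A - 2:
  A = 1.764 -> Y = 3.293 ✓
  A = 2.058 -> Y = 4.174 ✓
  A = 0.699 -> Y = 0.098 ✓
All samples match this transformation.

(d) 3A - 2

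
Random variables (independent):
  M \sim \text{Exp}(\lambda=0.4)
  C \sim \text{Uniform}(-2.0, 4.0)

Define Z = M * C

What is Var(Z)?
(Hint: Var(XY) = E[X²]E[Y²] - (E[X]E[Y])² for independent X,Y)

Var(XY) = E[X²]E[Y²] - (E[X]E[Y])²
E[M] = 2.5, Var(M) = 6.25
E[C] = 1, Var(C) = 3
E[M²] = 6.25 + 2.5² = 12.5
E[C²] = 3 + 1² = 4
Var(Z) = 12.5*4 - (2.5*1)²
= 50 - 6.25 = 43.75

43.75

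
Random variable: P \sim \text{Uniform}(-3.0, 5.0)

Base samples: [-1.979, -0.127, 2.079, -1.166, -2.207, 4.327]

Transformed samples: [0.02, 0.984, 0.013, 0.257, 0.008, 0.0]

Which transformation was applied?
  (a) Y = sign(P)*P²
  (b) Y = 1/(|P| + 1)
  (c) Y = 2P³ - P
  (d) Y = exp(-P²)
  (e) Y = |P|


Checking option (d) Y = exp(-P²):
  P = -1.979 -> Y = 0.02 ✓
  P = -0.127 -> Y = 0.984 ✓
  P = 2.079 -> Y = 0.013 ✓
All samples match this transformation.

(d) exp(-P²)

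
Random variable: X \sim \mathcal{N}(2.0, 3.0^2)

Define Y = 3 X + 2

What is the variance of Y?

For Y = aX + b: Var(Y) = a² * Var(X)
Var(X) = 3.0^2 = 9
Var(Y) = 3² * 9 = 9 * 9 = 81

81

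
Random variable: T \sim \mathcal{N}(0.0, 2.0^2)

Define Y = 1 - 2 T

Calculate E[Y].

For Y = -2T + 1:
E[Y] = -2 * E[T] + 1
E[T] = 0.0 = 0
E[Y] = -2 * 0 + 1 = 1

1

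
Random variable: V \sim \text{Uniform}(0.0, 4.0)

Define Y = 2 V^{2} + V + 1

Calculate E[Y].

E[Y] = 2*E[V²] + 1*E[V] + 1
E[V] = 2
E[V²] = Var(V) + (E[V])² = 1.3333333 + 4 = 5.3333333
E[Y] = 2*5.3333333 + 1*2 + 1 = 13.666667

13.666667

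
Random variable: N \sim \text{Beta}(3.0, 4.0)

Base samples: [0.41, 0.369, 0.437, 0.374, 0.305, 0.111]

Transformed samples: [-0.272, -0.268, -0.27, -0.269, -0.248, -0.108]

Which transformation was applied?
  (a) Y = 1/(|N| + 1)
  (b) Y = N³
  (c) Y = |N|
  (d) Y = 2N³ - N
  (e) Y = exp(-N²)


Checking option (d) Y = 2N³ - N:
  N = 0.41 -> Y = -0.272 ✓
  N = 0.369 -> Y = -0.268 ✓
  N = 0.437 -> Y = -0.27 ✓
All samples match this transformation.

(d) 2N³ - N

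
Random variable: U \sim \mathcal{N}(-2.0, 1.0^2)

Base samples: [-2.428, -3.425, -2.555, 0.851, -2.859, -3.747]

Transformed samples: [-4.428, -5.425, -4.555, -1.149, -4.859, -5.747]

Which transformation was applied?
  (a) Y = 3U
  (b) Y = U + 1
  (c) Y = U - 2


Checking option (c) Y = U - 2:
  U = -2.428 -> Y = -4.428 ✓
  U = -3.425 -> Y = -5.425 ✓
  U = -2.555 -> Y = -4.555 ✓
All samples match this transformation.

(c) U - 2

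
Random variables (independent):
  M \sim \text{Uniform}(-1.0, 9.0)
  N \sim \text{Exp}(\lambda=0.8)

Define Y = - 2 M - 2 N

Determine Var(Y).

For independent RVs: Var(aX + bY) = a²Var(X) + b²Var(Y)
Var(M) = 8.3333333
Var(N) = 1.5625
Var(Y) = (-2)²*8.3333333 + (-2)²*1.5625
= 4*8.3333333 + 4*1.5625 = 39.583333

39.583333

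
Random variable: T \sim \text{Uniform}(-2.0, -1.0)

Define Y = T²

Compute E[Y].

Using E[X²] = Var(X) + (E[X])²:
E[T] = -1.5
Var(T) = (-1 + 2)^2/12 = 0.083333333
E[T²] = 0.083333333 + (-1.5)² = 0.083333333 + 2.25 = 2.3333333

2.3333333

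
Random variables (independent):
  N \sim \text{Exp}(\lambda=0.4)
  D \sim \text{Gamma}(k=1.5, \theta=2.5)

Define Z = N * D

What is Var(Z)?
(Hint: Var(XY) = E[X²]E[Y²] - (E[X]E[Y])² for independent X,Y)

Var(XY) = E[X²]E[Y²] - (E[X]E[Y])²
E[N] = 2.5, Var(N) = 6.25
E[D] = 3.75, Var(D) = 9.375
E[N²] = 6.25 + 2.5² = 12.5
E[D²] = 9.375 + 3.75² = 23.4375
Var(Z) = 12.5*23.4375 - (2.5*3.75)²
= 292.96875 - 87.890625 = 205.07812

205.07812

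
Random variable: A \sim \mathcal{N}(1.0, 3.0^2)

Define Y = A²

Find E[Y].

Using E[X²] = Var(X) + (E[X])²:
E[A] = 1
Var(A) = 3.0^2 = 9
E[A²] = 9 + 1² = 9 + 1 = 10

10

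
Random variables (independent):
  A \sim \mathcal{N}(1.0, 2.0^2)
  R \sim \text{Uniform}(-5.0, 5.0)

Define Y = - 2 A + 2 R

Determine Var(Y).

For independent RVs: Var(aX + bY) = a²Var(X) + b²Var(Y)
Var(A) = 4
Var(R) = 8.3333333
Var(Y) = (-2)²*4 + 2²*8.3333333
= 4*4 + 4*8.3333333 = 49.333333

49.333333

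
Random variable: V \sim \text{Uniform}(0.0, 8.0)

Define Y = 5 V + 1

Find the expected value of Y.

For Y = 5V + 1:
E[Y] = 5 * E[V] + 1
E[V] = (0 + 8)/2 = 4
E[Y] = 5 * 4 + 1 = 21

21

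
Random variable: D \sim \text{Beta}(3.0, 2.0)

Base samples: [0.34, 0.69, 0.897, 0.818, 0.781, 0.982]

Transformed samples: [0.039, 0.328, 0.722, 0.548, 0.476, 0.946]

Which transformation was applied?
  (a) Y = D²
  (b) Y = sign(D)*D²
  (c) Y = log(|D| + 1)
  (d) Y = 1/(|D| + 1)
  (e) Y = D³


Checking option (e) Y = D³:
  D = 0.34 -> Y = 0.039 ✓
  D = 0.69 -> Y = 0.328 ✓
  D = 0.897 -> Y = 0.722 ✓
All samples match this transformation.

(e) D³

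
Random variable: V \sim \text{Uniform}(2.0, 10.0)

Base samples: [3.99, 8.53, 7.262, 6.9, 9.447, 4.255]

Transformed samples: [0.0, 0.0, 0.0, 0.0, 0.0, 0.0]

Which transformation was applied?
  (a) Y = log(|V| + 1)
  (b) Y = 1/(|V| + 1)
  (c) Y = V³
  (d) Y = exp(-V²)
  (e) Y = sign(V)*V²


Checking option (d) Y = exp(-V²):
  V = 3.99 -> Y = 0.0 ✓
  V = 8.53 -> Y = 0.0 ✓
  V = 7.262 -> Y = 0.0 ✓
All samples match this transformation.

(d) exp(-V²)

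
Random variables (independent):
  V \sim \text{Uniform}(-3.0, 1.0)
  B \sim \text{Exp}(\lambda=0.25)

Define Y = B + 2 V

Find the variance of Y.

For independent RVs: Var(aX + bY) = a²Var(X) + b²Var(Y)
Var(V) = 1.3333333
Var(B) = 16
Var(Y) = 2²*1.3333333 + 1²*16
= 4*1.3333333 + 1*16 = 21.333333

21.333333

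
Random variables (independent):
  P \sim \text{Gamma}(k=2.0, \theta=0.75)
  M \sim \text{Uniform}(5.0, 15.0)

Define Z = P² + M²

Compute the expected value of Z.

E[Z] = E[P²] + E[M²]
E[P²] = Var(P) + E[P]² = 1.125 + 2.25 = 3.375
E[M²] = Var(M) + E[M]² = 8.3333333 + 100 = 108.33333
E[Z] = 3.375 + 108.33333 = 111.70833

111.70833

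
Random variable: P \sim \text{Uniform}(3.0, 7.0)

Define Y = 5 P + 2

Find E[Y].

For Y = 5P + 2:
E[Y] = 5 * E[P] + 2
E[P] = (3 + 7)/2 = 5
E[Y] = 5 * 5 + 2 = 27

27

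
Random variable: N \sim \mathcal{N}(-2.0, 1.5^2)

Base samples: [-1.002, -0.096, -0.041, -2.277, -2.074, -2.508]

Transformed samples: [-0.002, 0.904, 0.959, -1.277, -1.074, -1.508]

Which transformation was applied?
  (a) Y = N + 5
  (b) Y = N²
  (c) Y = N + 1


Checking option (c) Y = N + 1:
  N = -1.002 -> Y = -0.002 ✓
  N = -0.096 -> Y = 0.904 ✓
  N = -0.041 -> Y = 0.959 ✓
All samples match this transformation.

(c) N + 1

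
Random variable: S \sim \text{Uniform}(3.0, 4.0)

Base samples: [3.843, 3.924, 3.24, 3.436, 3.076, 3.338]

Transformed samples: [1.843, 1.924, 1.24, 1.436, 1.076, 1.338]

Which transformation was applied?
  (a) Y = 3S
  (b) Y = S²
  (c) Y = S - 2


Checking option (c) Y = S - 2:
  S = 3.843 -> Y = 1.843 ✓
  S = 3.924 -> Y = 1.924 ✓
  S = 3.24 -> Y = 1.24 ✓
All samples match this transformation.

(c) S - 2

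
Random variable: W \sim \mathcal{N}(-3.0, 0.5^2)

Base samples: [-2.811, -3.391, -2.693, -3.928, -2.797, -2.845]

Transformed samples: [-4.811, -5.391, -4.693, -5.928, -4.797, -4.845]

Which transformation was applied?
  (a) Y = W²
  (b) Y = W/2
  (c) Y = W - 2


Checking option (c) Y = W - 2:
  W = -2.811 -> Y = -4.811 ✓
  W = -3.391 -> Y = -5.391 ✓
  W = -2.693 -> Y = -4.693 ✓
All samples match this transformation.

(c) W - 2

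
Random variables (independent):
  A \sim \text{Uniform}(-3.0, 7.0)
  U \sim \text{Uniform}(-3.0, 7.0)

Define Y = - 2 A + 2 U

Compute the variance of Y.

For independent RVs: Var(aX + bY) = a²Var(X) + b²Var(Y)
Var(A) = 8.3333333
Var(U) = 8.3333333
Var(Y) = (-2)²*8.3333333 + 2²*8.3333333
= 4*8.3333333 + 4*8.3333333 = 66.666667

66.666667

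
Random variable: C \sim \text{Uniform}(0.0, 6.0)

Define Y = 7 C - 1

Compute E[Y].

For Y = 7C - 1:
E[Y] = 7 * E[C] - 1
E[C] = (0 + 6)/2 = 3
E[Y] = 7 * 3 - 1 = 20

20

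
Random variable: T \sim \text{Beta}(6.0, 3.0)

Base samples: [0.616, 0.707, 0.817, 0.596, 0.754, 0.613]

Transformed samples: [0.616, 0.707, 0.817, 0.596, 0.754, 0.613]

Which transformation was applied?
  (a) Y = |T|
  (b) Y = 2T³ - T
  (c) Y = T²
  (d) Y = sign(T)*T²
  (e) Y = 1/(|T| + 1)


Checking option (a) Y = |T|:
  T = 0.616 -> Y = 0.616 ✓
  T = 0.707 -> Y = 0.707 ✓
  T = 0.817 -> Y = 0.817 ✓
All samples match this transformation.

(a) |T|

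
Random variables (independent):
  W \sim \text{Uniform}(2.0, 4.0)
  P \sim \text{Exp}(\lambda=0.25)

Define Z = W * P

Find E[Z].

For independent RVs: E[XY] = E[X]*E[Y]
E[W] = 3
E[P] = 4
E[Z] = 3 * 4 = 12

12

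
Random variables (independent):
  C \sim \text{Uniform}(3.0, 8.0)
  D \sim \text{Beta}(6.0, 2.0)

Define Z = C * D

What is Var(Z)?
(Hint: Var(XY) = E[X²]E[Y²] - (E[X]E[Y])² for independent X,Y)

Var(XY) = E[X²]E[Y²] - (E[X]E[Y])²
E[C] = 5.5, Var(C) = 2.0833333
E[D] = 0.75, Var(D) = 0.020833333
E[C²] = 2.0833333 + 5.5² = 32.333333
E[D²] = 0.020833333 + 0.75² = 0.58333333
Var(Z) = 32.333333*0.58333333 - (5.5*0.75)²
= 18.861111 - 17.015625 = 1.8454861

1.8454861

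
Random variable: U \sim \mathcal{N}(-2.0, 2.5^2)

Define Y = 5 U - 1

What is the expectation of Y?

For Y = 5U - 1:
E[Y] = 5 * E[U] - 1
E[U] = -2.0 = -2
E[Y] = 5 * (-2) - 1 = -11

-11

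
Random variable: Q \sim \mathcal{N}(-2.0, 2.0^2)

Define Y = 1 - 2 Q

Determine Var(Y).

For Y = aQ + b: Var(Y) = a² * Var(Q)
Var(Q) = 2.0^2 = 4
Var(Y) = (-2)² * 4 = 4 * 4 = 16

16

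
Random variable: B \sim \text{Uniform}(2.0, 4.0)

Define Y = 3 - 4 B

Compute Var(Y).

For Y = aB + b: Var(Y) = a² * Var(B)
Var(B) = (4 - 2)^2/12 = 0.33333333
Var(Y) = (-4)² * 0.33333333 = 16 * 0.33333333 = 5.3333333

5.3333333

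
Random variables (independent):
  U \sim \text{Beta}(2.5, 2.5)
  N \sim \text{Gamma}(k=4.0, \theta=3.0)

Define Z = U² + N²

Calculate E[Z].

E[Z] = E[U²] + E[N²]
E[U²] = Var(U) + E[U]² = 0.041666667 + 0.25 = 0.29166667
E[N²] = Var(N) + E[N]² = 36 + 144 = 180
E[Z] = 0.29166667 + 180 = 180.29167

180.29167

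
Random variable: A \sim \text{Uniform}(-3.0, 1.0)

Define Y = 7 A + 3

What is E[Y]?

For Y = 7A + 3:
E[Y] = 7 * E[A] + 3
E[A] = (-3 + 1)/2 = -1
E[Y] = 7 * (-1) + 3 = -4

-4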